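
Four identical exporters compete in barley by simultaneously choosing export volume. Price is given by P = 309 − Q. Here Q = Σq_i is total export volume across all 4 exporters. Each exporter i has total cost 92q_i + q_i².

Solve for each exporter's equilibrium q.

31

A representative exporter's profit is π_i = q_i(309 − Q) − 92q_i − q_i², with Q = q_i + Σ_{j≠i} q_j.
First-order condition: 217 − 4q_i − Σ_{j≠i} q_j = 0.
With identical exporters, set every q_j = q: then 217 − 4q − 3q = 0, i.e. q = 217/7 = 31.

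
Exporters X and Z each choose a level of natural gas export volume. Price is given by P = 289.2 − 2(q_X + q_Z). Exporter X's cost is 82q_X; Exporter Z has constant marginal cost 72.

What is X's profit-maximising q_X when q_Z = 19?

Exporter X's profit: π = q_X(289.2 − 2(q_X + q_Z)) − 82q_X.
∂π/∂q_X = 207.2 − 4q_X − 2q_Z = 0, so q_X = 51.8 − 0.5q_Z.
At q_Z = 19: q_X = 51.8 − 0.5·19 = 42.3.

42.3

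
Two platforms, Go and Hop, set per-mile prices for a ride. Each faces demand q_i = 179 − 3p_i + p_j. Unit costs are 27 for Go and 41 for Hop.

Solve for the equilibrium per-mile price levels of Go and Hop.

Go's profit: π = (p_{Go} − 27)(179 − 3p_{Go} + p_{Hop}).
∂π/∂p_{Go} = 260 − 6p_{Go} + p_{Hop} = 0 ⇒ p_{Go} = 130/3 + (1/6)p_{Hop}.
Similarly p_{Hop} = 151/3 + (1/6)p_{Go}.
Substituting the second reaction function into the first: p_{Go} = 130/3 + (1/6)(151/3 + (1/6)p_{Go}), which gives (35/36)p_{Go} = 931/18 ⇒ p_{Go} = 53.2.
Then p_{Hop} = 151/3 + (1/6)·53.2 = 59.2.

53.2, 59.2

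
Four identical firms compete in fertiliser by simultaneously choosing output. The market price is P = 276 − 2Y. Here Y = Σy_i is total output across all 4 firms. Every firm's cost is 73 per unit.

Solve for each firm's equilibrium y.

A representative firm's profit is π_i = y_i(276 − 2Y) − 73y_i, with Y = y_i + Σ_{j≠i} y_j.
First-order condition: 203 − 4y_i − 2Σ_{j≠i} y_j = 0.
In a symmetric equilibrium every firm chooses the same y, so Σ_{j≠i} y_j = 3y. The condition becomes 203 − 10y = 0, giving y = 203/10 = 20.3.

20.3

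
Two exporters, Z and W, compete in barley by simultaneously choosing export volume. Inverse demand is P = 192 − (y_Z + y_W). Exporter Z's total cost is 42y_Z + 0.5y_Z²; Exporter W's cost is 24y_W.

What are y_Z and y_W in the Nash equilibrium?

Exporter Z's profit: π = y_Z(192 − (y_Z + y_W)) − 42y_Z − 0.5y_Z².
∂π/∂y_Z = 150 − 3y_Z − y_W = 0, so y_Z = 50 − (1/3)y_W.
For W: ∂π/∂y_W = 168 − 2y_W − y_Z = 0 ⇒ y_W = 84 − 0.5y_Z.
Solving the two reaction functions simultaneously: (1 − (−1/3)(−0.5))y_Z = 50 − (1/3)·84, so (5/6)y_Z = 22 and y_Z = 26.4.
Then y_W = 84 − 0.5·26.4 = 70.8.

26.4, 70.8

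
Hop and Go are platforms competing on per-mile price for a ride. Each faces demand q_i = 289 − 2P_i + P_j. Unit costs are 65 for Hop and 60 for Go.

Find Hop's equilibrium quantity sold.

148

Hop's profit: π = (P_{Hop} − 65)(289 − 2P_{Hop} + P_{Go}).
∂π/∂P_{Hop} = 419 − 4P_{Hop} + P_{Go} = 0 ⇒ P_{Hop} = 104.75 + 0.25P_{Go}.
Similarly P_{Go} = 102.25 + 0.25P_{Hop}.
Plugging P_{Go} into Hop's best response: P_{Hop} = 104.75 + 0.25(102.25 + 0.25P_{Hop}) ⇒ 0.9375P_{Hop} = 130.3125, so P_{Hop} = 139.
Then P_{Go} = 102.25 + 0.25·139 = 137.
q_{Hop} = 289 − 2·139 + 137 = 148.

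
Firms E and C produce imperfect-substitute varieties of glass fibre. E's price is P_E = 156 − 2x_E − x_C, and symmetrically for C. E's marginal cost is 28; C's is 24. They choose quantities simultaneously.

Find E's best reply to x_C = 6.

Firm E's profit: π = x_E(156 − 2x_E − x_C) − 28x_E.
∂π/∂x_E = 128 − 4x_E − x_C = 0 ⇒ x_E = 32 − 0.25x_C.
At x_C = 6: x_E = 32 − 0.25·6 = 30.5.

30.5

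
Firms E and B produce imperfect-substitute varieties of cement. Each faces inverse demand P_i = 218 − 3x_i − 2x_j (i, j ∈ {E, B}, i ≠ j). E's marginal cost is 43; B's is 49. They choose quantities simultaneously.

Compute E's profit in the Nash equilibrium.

Firm E's profit: π = x_E(218 − 3x_E − 2x_B) − 43x_E.
∂π/∂x_E = 175 − 6x_E − 2x_B = 0 ⇒ x_E = 175/6 − (1/3)x_B.
Similarly x_B = 169/6 − (1/3)x_E.
Solving the two reaction functions simultaneously: (1 − (−1/3)(−1/3))x_E = 175/6 − (1/3)·(169/6), so (8/9)x_E = 178/9 and x_E = 22.25.
Then x_B = 169/6 − (1/3)·22.25 = 20.75.
P_E = 218 − 3·22.25 − 2·20.75 = 109.75.
Profit = (109.75 − 43)·22.25 = 1485.1875.

1485.1875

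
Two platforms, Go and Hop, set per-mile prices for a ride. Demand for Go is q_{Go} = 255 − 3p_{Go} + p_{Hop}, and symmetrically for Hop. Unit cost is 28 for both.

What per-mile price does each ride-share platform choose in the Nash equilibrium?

Go's profit: π = (p_{Go} − 28)(255 − 3p_{Go} + p_{Hop}).
∂π/∂p_{Go} = 339 − 6p_{Go} + p_{Hop} = 0 ⇒ p_{Go} = 56.5 + (1/6)p_{Hop}.
Setting p_{Go} = p_{Hop} in the reaction function: p_{Go} = 56.5 + (1/6)p_{Go}, so p_{Go} = 56.5 / (5/6) = 67.8.

67.8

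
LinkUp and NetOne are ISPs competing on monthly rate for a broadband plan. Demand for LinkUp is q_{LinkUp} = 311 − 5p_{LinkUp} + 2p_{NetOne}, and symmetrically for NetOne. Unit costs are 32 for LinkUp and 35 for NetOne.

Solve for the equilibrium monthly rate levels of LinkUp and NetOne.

LinkUp's profit: π = (p_{LinkUp} − 32)(311 − 5p_{LinkUp} + 2p_{NetOne}).
∂π/∂p_{LinkUp} = 471 − 10p_{LinkUp} + 2p_{NetOne} = 0 ⇒ p_{LinkUp} = 47.1 + 0.2p_{NetOne}.
Similarly p_{NetOne} = 48.6 + 0.2p_{LinkUp}.
Substituting the second reaction function into the first: p_{LinkUp} = 47.1 + 0.2(48.6 + 0.2p_{LinkUp}), which gives 0.96p_{LinkUp} = 56.82 ⇒ p_{LinkUp} = 59.1875.
Then p_{NetOne} = 48.6 + 0.2·59.1875 = 60.4375.

59.1875, 60.4375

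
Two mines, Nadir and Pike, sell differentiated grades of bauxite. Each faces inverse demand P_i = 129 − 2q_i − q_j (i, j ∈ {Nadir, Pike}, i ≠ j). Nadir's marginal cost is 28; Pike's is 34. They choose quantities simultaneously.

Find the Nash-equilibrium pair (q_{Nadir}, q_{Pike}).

20.6, 18.6

Mine Nadir's profit: π = q_{Nadir}(129 − 2q_{Nadir} − q_{Pike}) − 28q_{Nadir}.
∂π/∂q_{Nadir} = 101 − 4q_{Nadir} − q_{Pike} = 0 ⇒ q_{Nadir} = 25.25 − 0.25q_{Pike}.
Similarly q_{Pike} = 23.75 − 0.25q_{Nadir}.
Plugging q_{Pike} into Nadir's best response: q_{Nadir} = 25.25 − 0.25(23.75 − 0.25q_{Nadir}) ⇒ 0.9375q_{Nadir} = 19.3125, so q_{Nadir} = 20.6.
Then q_{Pike} = 23.75 − 0.25·20.6 = 18.6.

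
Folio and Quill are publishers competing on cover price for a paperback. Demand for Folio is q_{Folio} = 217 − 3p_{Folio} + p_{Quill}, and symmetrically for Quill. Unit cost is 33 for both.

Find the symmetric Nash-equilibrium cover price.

Folio's profit: π = (p_{Folio} − 33)(217 − 3p_{Folio} + p_{Quill}).
∂π/∂p_{Folio} = 316 − 6p_{Folio} + p_{Quill} = 0 ⇒ p_{Folio} = 158/3 + (1/6)p_{Quill}.
By symmetry p_{Quill} = p_{Folio}; substituting into the reaction function, (5/6)p_{Folio} = 158/3 and p_{Folio} = 63.2.

63.2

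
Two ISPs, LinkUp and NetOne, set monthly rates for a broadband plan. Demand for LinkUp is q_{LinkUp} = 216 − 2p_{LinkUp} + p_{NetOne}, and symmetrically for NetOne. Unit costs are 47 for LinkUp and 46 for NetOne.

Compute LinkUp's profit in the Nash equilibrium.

LinkUp's profit: π = (p_{LinkUp} − 47)(216 − 2p_{LinkUp} + p_{NetOne}).
∂π/∂p_{LinkUp} = 310 − 4p_{LinkUp} + p_{NetOne} = 0 ⇒ p_{LinkUp} = 77.5 + 0.25p_{NetOne}.
Similarly p_{NetOne} = 77 + 0.25p_{LinkUp}.
Solving the two reaction functions simultaneously: (1 − (0.25)(0.25))p_{LinkUp} = 77.5 + 0.25·77, so 0.9375p_{LinkUp} = 96.75 and p_{LinkUp} = 103.2.
Then p_{NetOne} = 77 + 0.25·103.2 = 102.8.
q_{LinkUp} = 216 − 2·103.2 + 102.8 = 112.4.
Profit = (103.2 − 47)·112.4 = 6316.88.

6316.88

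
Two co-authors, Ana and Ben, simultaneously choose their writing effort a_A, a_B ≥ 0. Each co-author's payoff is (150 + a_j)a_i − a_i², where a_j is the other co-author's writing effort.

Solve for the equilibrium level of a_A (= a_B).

Ana's payoff is (150 + a_B)a_A − a_A².
∂π/∂a_A = 150 + a_B − 2a_A = 0, so a_A = 75 + 0.5a_B.
Setting a_A = a_B in the reaction function: a_A = 75 + 0.5a_A, so a_A = 75 / 0.5 = 150.

150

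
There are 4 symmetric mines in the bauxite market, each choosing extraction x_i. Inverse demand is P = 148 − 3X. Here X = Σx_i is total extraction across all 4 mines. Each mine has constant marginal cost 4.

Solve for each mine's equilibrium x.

A representative mine's profit is π_i = x_i(148 − 3X) − 4x_i, with X = x_i + Σ_{j≠i} x_j.
First-order condition: 144 − 6x_i − 3Σ_{j≠i} x_j = 0.
In a symmetric equilibrium every mine chooses the same x, so Σ_{j≠i} x_j = 3x. The condition becomes 144 − 15x = 0, giving x = 144/15 = 9.6.

9.6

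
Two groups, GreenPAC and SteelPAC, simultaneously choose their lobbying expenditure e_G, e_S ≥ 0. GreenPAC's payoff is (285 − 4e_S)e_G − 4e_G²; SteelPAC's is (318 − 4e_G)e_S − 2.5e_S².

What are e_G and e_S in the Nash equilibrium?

6.375, 58.5

Expanding GreenPAC's payoff: 285e_G − 4e_Se_G − 4e_G².
∂π/∂e_G = 285 − 4e_S − 8e_G = 0, so e_G = 35.625 − 0.5e_S.
Likewise for SteelPAC: e_S = 63.6 − 0.8e_G.
Solving the two reaction functions simultaneously: (1 − (−0.5)(−0.8))e_G = 35.625 − 0.5·63.6, so 0.6e_G = 3.825 and e_G = 6.375.
Then e_S = 63.6 − 0.8·6.375 = 58.5.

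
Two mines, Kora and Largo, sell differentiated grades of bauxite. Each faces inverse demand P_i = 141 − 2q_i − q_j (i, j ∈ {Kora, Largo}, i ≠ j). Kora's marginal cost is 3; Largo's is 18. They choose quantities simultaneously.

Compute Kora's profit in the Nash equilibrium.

1635.92

Mine Kora's profit: π = q_{Kora}(141 − 2q_{Kora} − q_{Largo}) − 3q_{Kora}.
∂π/∂q_{Kora} = 138 − 4q_{Kora} − q_{Largo} = 0 ⇒ q_{Kora} = 34.5 − 0.25q_{Largo}.
Similarly q_{Largo} = 30.75 − 0.25q_{Kora}.
Substituting the second reaction function into the first: q_{Kora} = 34.5 − 0.25(30.75 − 0.25q_{Kora}), which gives 0.9375q_{Kora} = 26.8125 ⇒ q_{Kora} = 28.6.
Then q_{Largo} = 30.75 − 0.25·28.6 = 23.6.
P_{Kora} = 141 − 2·28.6 − 23.6 = 60.2.
Profit = (60.2 − 3)·28.6 = 1635.92.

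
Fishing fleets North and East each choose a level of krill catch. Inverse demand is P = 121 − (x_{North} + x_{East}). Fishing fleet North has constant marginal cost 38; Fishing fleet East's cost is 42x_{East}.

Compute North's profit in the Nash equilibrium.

Fishing fleet North's profit: π = x_{North}(121 − (x_{North} + x_{East})) − 38x_{North}.
∂π/∂x_{North} = 83 − 2x_{North} − x_{East} = 0, so x_{North} = 41.5 − 0.5x_{East}.
By the same steps for East: x_{East} = 39.5 − 0.5x_{North}.
Substituting the second reaction function into the first: x_{North} = 41.5 − 0.5(39.5 − 0.5x_{North}), which gives 0.75x_{North} = 21.75 ⇒ x_{North} = 29.
Then x_{East} = 39.5 − 0.5·29 = 25.
Price P = 121 − 54 = 67.
North's profit: (67 − 38)·29 = 841.

841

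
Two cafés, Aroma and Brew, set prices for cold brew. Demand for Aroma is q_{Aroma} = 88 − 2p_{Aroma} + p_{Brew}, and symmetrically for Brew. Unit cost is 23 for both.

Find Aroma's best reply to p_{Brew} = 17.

Aroma's profit: π = (p_{Aroma} − 23)(88 − 2p_{Aroma} + p_{Brew}).
∂π/∂p_{Aroma} = 134 − 4p_{Aroma} + p_{Brew} = 0 ⇒ p_{Aroma} = 33.5 + 0.25p_{Brew}.
At p_{Brew} = 17: p_{Aroma} = 33.5 + 0.25·17 = 37.75.

37.75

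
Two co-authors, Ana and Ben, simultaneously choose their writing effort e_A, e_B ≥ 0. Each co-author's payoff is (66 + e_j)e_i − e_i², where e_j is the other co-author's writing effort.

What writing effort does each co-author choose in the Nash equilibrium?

66

Ana's payoff is (66 + e_B)e_A − e_A².
∂π/∂e_A = 66 + e_B − 2e_A = 0, so e_A = 33 + 0.5e_B.
By symmetry e_B = e_A; substituting into the reaction function, 0.5e_A = 33 and e_A = 66.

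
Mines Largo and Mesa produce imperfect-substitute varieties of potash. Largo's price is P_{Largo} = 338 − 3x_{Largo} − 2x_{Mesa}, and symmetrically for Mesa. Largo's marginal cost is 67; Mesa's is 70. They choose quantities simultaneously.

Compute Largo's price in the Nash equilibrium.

169.1875

Mine Largo's profit: π = x_{Largo}(338 − 3x_{Largo} − 2x_{Mesa}) − 67x_{Largo}.
∂π/∂x_{Largo} = 271 − 6x_{Largo} − 2x_{Mesa} = 0 ⇒ x_{Largo} = 271/6 − (1/3)x_{Mesa}.
Similarly x_{Mesa} = 134/3 − (1/3)x_{Largo}.
Solving the two reaction functions simultaneously: (1 − (−1/3)(−1/3))x_{Largo} = 271/6 − (1/3)·(134/3), so (8/9)x_{Largo} = 545/18 and x_{Largo} = 34.0625.
Then x_{Mesa} = 134/3 − (1/3)·34.0625 = 33.3125.
P_{Largo} = 338 − 3·34.0625 − 2·33.3125 = 169.1875.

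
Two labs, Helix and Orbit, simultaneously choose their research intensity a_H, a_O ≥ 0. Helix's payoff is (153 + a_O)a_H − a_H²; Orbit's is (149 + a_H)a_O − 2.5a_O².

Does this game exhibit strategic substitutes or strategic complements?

Expanding Helix's payoff: 153a_H + a_Oa_H − a_H².
∂π/∂a_H = 153 + a_O − 2a_H = 0, so a_H = 76.5 + 0.5a_O.
The best-response slope da_H/da_O = 0.5 > 0: the reaction function is upward-sloping, so the choices are strategic complements.

strategic complements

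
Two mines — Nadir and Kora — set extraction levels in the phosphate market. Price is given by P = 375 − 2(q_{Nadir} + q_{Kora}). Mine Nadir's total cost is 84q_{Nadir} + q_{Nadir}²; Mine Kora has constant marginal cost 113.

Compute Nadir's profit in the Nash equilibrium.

Mine Nadir's profit: π = q_{Nadir}(375 − 2(q_{Nadir} + q_{Kora})) − 84q_{Nadir} − q_{Nadir}².
∂π/∂q_{Nadir} = 291 − 6q_{Nadir} − 2q_{Kora} = 0, so q_{Nadir} = 48.5 − (1/3)q_{Kora}.
For Kora: ∂π/∂q_{Kora} = 262 − 4q_{Kora} − 2q_{Nadir} = 0 ⇒ q_{Kora} = 65.5 − 0.5q_{Nadir}.
Plugging q_{Kora} into Nadir's best response: q_{Nadir} = 48.5 − (1/3)(65.5 − 0.5q_{Nadir}) ⇒ (5/6)q_{Nadir} = 80/3, so q_{Nadir} = 32.
Then q_{Kora} = 65.5 − 0.5·32 = 49.5.
Price P = 375 − 2·81.5 = 212.
Nadir's profit: (212 − 84)·32 − (32)² = 3072.

3072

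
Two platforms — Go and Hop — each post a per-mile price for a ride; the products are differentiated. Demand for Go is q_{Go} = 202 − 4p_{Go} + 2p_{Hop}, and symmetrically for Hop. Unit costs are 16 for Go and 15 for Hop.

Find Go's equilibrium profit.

3180.96

Go's profit: π = (p_{Go} − 16)(202 − 4p_{Go} + 2p_{Hop}).
∂π/∂p_{Go} = 266 − 8p_{Go} + 2p_{Hop} = 0 ⇒ p_{Go} = 33.25 + 0.25p_{Hop}.
Similarly p_{Hop} = 32.75 + 0.25p_{Go}.
Solving the two reaction functions simultaneously: (1 − (0.25)(0.25))p_{Go} = 33.25 + 0.25·32.75, so 0.9375p_{Go} = 41.4375 and p_{Go} = 44.2.
Then p_{Hop} = 32.75 + 0.25·44.2 = 43.8.
q_{Go} = 202 − 4·44.2 + 2·43.8 = 112.8.
Profit = (44.2 − 16)·112.8 = 3180.96.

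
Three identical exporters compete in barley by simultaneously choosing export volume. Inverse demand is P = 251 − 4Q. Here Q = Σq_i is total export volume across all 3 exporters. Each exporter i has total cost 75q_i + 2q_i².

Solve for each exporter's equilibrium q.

8.8

A representative exporter's profit is π_i = q_i(251 − 4Q) − 75q_i − 2q_i², with Q = q_i + Σ_{j≠i} q_j.
First-order condition: 176 − 12q_i − 4Σ_{j≠i} q_j = 0.
In a symmetric equilibrium every exporter chooses the same q, so Σ_{j≠i} q_j = 2q. The condition becomes 176 − 20q = 0, giving q = 176/20 = 8.8.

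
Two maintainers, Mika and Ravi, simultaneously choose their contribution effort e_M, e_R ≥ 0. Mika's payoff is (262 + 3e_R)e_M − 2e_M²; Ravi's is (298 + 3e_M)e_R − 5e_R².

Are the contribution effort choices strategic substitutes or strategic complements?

strategic complements

Expanding Mika's payoff: 262e_M + 3e_Re_M − 2e_M².
∂π/∂e_M = 262 + 3e_R − 4e_M = 0, so e_M = 65.5 + 0.75e_R.
The best-response slope de_M/de_R = 0.75 > 0: the reaction function is upward-sloping, so the choices are strategic complements.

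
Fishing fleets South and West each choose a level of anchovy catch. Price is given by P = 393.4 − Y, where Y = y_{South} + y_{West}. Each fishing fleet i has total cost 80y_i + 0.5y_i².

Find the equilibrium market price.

Fishing fleet South's profit: π = y_{South}(393.4 − (y_{South} + y_{West})) − 80y_{South} − 0.5y_{South}².
∂π/∂y_{South} = 313.4 − 3y_{South} − y_{West} = 0, so y_{South} = 1567/15 − (1/3)y_{West}.
By symmetry y_{West} = y_{South}; substituting into the reaction function, (4/3)y_{South} = 1567/15 and y_{South} = 78.35.
Equilibrium price: P = 393.4 − 156.7 = 236.7.

236.7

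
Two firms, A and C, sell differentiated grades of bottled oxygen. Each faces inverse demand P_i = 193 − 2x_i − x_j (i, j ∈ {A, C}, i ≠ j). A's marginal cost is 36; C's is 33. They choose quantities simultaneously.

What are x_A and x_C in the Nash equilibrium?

Firm A's profit: π = x_A(193 − 2x_A − x_C) − 36x_A.
∂π/∂x_A = 157 − 4x_A − x_C = 0 ⇒ x_A = 39.25 − 0.25x_C.
Similarly x_C = 40 − 0.25x_A.
Plugging x_C into A's best response: x_A = 39.25 − 0.25(40 − 0.25x_A) ⇒ 0.9375x_A = 29.25, so x_A = 31.2.
Then x_C = 40 − 0.25·31.2 = 32.2.

31.2, 32.2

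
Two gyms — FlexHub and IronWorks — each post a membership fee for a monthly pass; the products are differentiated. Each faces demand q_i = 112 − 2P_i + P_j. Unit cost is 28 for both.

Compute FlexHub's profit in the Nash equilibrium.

1568

FlexHub's profit: π = (P_{FlexHub} − 28)(112 − 2P_{FlexHub} + P_{IronWorks}).
∂π/∂P_{FlexHub} = 168 − 4P_{FlexHub} + P_{IronWorks} = 0 ⇒ P_{FlexHub} = 42 + 0.25P_{IronWorks}.
By symmetry P_{IronWorks} = P_{FlexHub}; substituting into the reaction function, 0.75P_{FlexHub} = 42 and P_{FlexHub} = 56.
q_{FlexHub} = 112 − 2·56 + 56 = 56.
Profit = (56 − 28)·56 = 1568.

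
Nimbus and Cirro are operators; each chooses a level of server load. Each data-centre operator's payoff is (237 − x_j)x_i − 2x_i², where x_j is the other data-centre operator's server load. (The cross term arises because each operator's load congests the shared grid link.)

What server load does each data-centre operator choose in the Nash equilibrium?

47.4

Nimbus's payoff is (237 − x_C)x_N − 2x_N².
∂π/∂x_N = 237 − x_C − 4x_N = 0, so x_N = 59.25 − 0.25x_C.
Setting x_N = x_C in the reaction function: x_N = 59.25 − 0.25x_N, so x_N = 59.25 / 1.25 = 47.4.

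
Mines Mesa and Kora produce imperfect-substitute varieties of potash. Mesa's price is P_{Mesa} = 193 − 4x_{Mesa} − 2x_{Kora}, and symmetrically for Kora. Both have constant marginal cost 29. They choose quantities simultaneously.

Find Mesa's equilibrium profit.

Mine Mesa's profit: π = x_{Mesa}(193 − 4x_{Mesa} − 2x_{Kora}) − 29x_{Mesa}.
∂π/∂x_{Mesa} = 164 − 8x_{Mesa} − 2x_{Kora} = 0 ⇒ x_{Mesa} = 20.5 − 0.25x_{Kora}.
Setting x_{Mesa} = x_{Kora} in the reaction function: x_{Mesa} = 20.5 − 0.25x_{Mesa}, so x_{Mesa} = 20.5 / 1.25 = 16.4.
P_{Mesa} = 193 − 4·16.4 − 2·16.4 = 94.6.
Profit = (94.6 − 29)·16.4 = 1075.84.

1075.84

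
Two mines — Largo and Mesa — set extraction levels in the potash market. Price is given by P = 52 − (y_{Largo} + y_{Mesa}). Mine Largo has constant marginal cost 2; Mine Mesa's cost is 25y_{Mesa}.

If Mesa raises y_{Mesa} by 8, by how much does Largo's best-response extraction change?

-4

Mine Largo's profit: π = y_{Largo}(52 − (y_{Largo} + y_{Mesa})) − 2y_{Largo}.
∂π/∂y_{Largo} = 50 − 2y_{Largo} − y_{Mesa} = 0, so y_{Largo} = 25 − 0.5y_{Mesa}.
The reaction-function slope is −0.5, so an 8-unit rise in y_{Mesa} moves y_{Largo} by −0.5 × 8 = −4. Largo's best response falls — the actions are strategic substitutes.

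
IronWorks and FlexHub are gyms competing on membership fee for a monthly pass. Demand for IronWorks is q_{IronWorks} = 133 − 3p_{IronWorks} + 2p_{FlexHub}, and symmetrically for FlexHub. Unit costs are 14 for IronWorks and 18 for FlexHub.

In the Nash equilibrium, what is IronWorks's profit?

2790.75

IronWorks's profit: π = (p_{IronWorks} − 14)(133 − 3p_{IronWorks} + 2p_{FlexHub}).
∂π/∂p_{IronWorks} = 175 − 6p_{IronWorks} + 2p_{FlexHub} = 0 ⇒ p_{IronWorks} = 175/6 + (1/3)p_{FlexHub}.
Similarly p_{FlexHub} = 187/6 + (1/3)p_{IronWorks}.
Solving the two reaction functions simultaneously: (1 − (1/3)(1/3))p_{IronWorks} = 175/6 + (1/3)·(187/6), so (8/9)p_{IronWorks} = 356/9 and p_{IronWorks} = 44.5.
Then p_{FlexHub} = 187/6 + (1/3)·44.5 = 46.
q_{IronWorks} = 133 − 3·44.5 + 2·46 = 91.5.
Profit = (44.5 − 14)·91.5 = 2790.75.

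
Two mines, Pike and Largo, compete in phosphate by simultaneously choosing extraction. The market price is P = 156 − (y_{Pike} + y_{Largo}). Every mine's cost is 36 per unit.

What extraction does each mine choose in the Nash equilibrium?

40

Mine Pike's profit: π = y_{Pike}(156 − (y_{Pike} + y_{Largo})) − 36y_{Pike}.
∂π/∂y_{Pike} = 120 − 2y_{Pike} − y_{Largo} = 0, so y_{Pike} = 60 − 0.5y_{Largo}.
By symmetry y_{Largo} = y_{Pike}; substituting into the reaction function, 1.5y_{Pike} = 60 and y_{Pike} = 40.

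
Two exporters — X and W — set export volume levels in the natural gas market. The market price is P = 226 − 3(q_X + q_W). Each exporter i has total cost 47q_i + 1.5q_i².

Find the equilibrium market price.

136.5

Exporter X's profit: π = q_X(226 − 3(q_X + q_W)) − 47q_X − 1.5q_X².
∂π/∂q_X = 179 − 9q_X − 3q_W = 0, so q_X = 179/9 − (1/3)q_W.
By symmetry q_W = q_X; substituting into the reaction function, (4/3)q_X = 179/9 and q_X = 179/12.
Equilibrium price: P = 226 − 3·(179/6) = 136.5.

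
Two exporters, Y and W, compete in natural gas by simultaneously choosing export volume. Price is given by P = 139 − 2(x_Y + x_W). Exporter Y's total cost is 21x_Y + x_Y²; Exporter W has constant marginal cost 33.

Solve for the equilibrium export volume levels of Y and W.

Exporter Y's profit: π = x_Y(139 − 2(x_Y + x_W)) − 21x_Y − x_Y².
∂π/∂x_Y = 118 − 6x_Y − 2x_W = 0, so x_Y = 59/3 − (1/3)x_W.
For W: ∂π/∂x_W = 106 − 4x_W − 2x_Y = 0 ⇒ x_W = 26.5 − 0.5x_Y.
Plugging x_W into Y's best response: x_Y = 59/3 − (1/3)(26.5 − 0.5x_Y) ⇒ (5/6)x_Y = 65/6, so x_Y = 13.
Then x_W = 26.5 − 0.5·13 = 20.

13, 20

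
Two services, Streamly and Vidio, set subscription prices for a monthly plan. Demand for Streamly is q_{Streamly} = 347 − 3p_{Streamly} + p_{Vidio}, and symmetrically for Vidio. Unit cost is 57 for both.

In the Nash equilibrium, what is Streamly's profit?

6514.68

Streamly's profit: π = (p_{Streamly} − 57)(347 − 3p_{Streamly} + p_{Vidio}).
∂π/∂p_{Streamly} = 518 − 6p_{Streamly} + p_{Vidio} = 0 ⇒ p_{Streamly} = 259/3 + (1/6)p_{Vidio}.
By symmetry p_{Vidio} = p_{Streamly}; substituting into the reaction function, (5/6)p_{Streamly} = 259/3 and p_{Streamly} = 103.6.
q_{Streamly} = 347 − 3·103.6 + 103.6 = 139.8.
Profit = (103.6 − 57)·139.8 = 6514.68.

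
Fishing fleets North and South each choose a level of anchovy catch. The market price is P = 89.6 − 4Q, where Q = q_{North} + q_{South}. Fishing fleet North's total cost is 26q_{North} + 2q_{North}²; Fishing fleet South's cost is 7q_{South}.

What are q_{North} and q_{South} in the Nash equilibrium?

Fishing fleet North's profit: π = q_{North}(89.6 − 4(q_{North} + q_{South})) − 26q_{North} − 2q_{North}².
∂π/∂q_{North} = 63.6 − 12q_{North} − 4q_{South} = 0, so q_{North} = 5.3 − (1/3)q_{South}.
For South: ∂π/∂q_{South} = 82.6 − 8q_{South} − 4q_{North} = 0 ⇒ q_{South} = 10.325 − 0.5q_{North}.
Substituting the second reaction function into the first: q_{North} = 5.3 − (1/3)(10.325 − 0.5q_{North}), which gives (5/6)q_{North} = 223/120 ⇒ q_{North} = 2.23.
Then q_{South} = 10.325 − 0.5·2.23 = 9.21.

2.23, 9.21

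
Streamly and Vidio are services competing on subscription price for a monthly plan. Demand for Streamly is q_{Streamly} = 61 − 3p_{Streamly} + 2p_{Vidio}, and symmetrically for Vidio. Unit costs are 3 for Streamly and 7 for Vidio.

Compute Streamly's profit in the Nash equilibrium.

Streamly's profit: π = (p_{Streamly} − 3)(61 − 3p_{Streamly} + 2p_{Vidio}).
∂π/∂p_{Streamly} = 70 − 6p_{Streamly} + 2p_{Vidio} = 0 ⇒ p_{Streamly} = 35/3 + (1/3)p_{Vidio}.
Similarly p_{Vidio} = 41/3 + (1/3)p_{Streamly}.
Plugging p_{Vidio} into Streamly's best response: p_{Streamly} = 35/3 + (1/3)(41/3 + (1/3)p_{Streamly}) ⇒ (8/9)p_{Streamly} = 146/9, so p_{Streamly} = 18.25.
Then p_{Vidio} = 41/3 + (1/3)·18.25 = 19.75.
q_{Streamly} = 61 − 3·18.25 + 2·19.75 = 45.75.
Profit = (18.25 − 3)·45.75 = 697.6875.

697.6875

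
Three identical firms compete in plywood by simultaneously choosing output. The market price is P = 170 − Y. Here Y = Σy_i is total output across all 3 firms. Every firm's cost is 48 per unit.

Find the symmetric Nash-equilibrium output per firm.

30.5

A representative firm's profit is π_i = y_i(170 − Y) − 48y_i, with Y = y_i + Σ_{j≠i} y_j.
First-order condition: 122 − 2y_i − Σ_{j≠i} y_j = 0.
With identical firms, set every y_j = y: then 122 − 2y − 2y = 0, i.e. y = 122/4 = 30.5.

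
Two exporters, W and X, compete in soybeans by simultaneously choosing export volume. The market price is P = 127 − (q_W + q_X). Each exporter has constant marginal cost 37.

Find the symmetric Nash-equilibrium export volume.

Exporter W's profit: π = q_W(127 − (q_W + q_X)) − 37q_W.
∂π/∂q_W = 90 − 2q_W − q_X = 0, so q_W = 45 − 0.5q_X.
By symmetry q_X = q_W; substituting into the reaction function, 1.5q_W = 45 and q_W = 30.

30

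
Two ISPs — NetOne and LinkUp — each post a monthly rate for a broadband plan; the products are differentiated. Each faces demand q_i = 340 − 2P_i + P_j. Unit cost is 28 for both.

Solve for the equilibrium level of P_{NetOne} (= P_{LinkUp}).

132

NetOne's profit: π = (P_{NetOne} − 28)(340 − 2P_{NetOne} + P_{LinkUp}).
∂π/∂P_{NetOne} = 396 − 4P_{NetOne} + P_{LinkUp} = 0 ⇒ P_{NetOne} = 99 + 0.25P_{LinkUp}.
Setting P_{NetOne} = P_{LinkUp} in the reaction function: P_{NetOne} = 99 + 0.25P_{NetOne}, so P_{NetOne} = 99 / 0.75 = 132.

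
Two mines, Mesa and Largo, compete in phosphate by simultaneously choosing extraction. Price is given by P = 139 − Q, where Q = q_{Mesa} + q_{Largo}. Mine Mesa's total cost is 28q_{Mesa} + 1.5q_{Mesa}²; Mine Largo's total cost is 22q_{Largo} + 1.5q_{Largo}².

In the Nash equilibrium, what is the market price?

Mine Mesa's profit: π = q_{Mesa}(139 − (q_{Mesa} + q_{Largo})) − 28q_{Mesa} − 1.5q_{Mesa}².
∂π/∂q_{Mesa} = 111 − 5q_{Mesa} − q_{Largo} = 0, so q_{Mesa} = 22.2 − 0.2q_{Largo}.
By the same steps for Largo: q_{Largo} = 23.4 − 0.2q_{Mesa}.
Substituting the second reaction function into the first: q_{Mesa} = 22.2 − 0.2(23.4 − 0.2q_{Mesa}), which gives 0.96q_{Mesa} = 17.52 ⇒ q_{Mesa} = 18.25.
Then q_{Largo} = 23.4 − 0.2·18.25 = 19.75.
Equilibrium price: P = 139 − 38 = 101.

101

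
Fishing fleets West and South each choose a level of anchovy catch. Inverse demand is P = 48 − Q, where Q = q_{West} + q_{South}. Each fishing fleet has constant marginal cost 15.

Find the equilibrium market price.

26

Fishing fleet West's profit: π = q_{West}(48 − (q_{West} + q_{South})) − 15q_{West}.
∂π/∂q_{West} = 33 − 2q_{West} − q_{South} = 0, so q_{West} = 16.5 − 0.5q_{South}.
The game is symmetric, so in equilibrium q_{South} = q_{West}: the reaction function gives 1.5q_{West} = 16.5, hence q_{West} = 11.
Equilibrium price: P = 48 − 22 = 26.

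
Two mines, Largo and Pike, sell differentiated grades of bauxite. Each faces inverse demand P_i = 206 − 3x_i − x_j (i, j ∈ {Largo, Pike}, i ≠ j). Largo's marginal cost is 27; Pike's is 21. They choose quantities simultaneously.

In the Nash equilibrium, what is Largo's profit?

Mine Largo's profit: π = x_{Largo}(206 − 3x_{Largo} − x_{Pike}) − 27x_{Largo}.
∂π/∂x_{Largo} = 179 − 6x_{Largo} − x_{Pike} = 0 ⇒ x_{Largo} = 179/6 − (1/6)x_{Pike}.
Similarly x_{Pike} = 185/6 − (1/6)x_{Largo}.
Solving the two reaction functions simultaneously: (1 − (−1/6)(−1/6))x_{Largo} = 179/6 − (1/6)·(185/6), so (35/36)x_{Largo} = 889/36 and x_{Largo} = 25.4.
Then x_{Pike} = 185/6 − (1/6)·25.4 = 26.6.
P_{Largo} = 206 − 3·25.4 − 26.6 = 103.2.
Profit = (103.2 − 27)·25.4 = 1935.48.

1935.48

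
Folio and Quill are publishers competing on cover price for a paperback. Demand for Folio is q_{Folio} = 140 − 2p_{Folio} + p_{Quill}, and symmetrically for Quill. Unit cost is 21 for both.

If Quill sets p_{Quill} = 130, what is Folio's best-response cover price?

78

Folio's profit: π = (p_{Folio} − 21)(140 − 2p_{Folio} + p_{Quill}).
∂π/∂p_{Folio} = 182 − 4p_{Folio} + p_{Quill} = 0 ⇒ p_{Folio} = 45.5 + 0.25p_{Quill}.
At p_{Quill} = 130: p_{Folio} = 45.5 + 0.25·130 = 78.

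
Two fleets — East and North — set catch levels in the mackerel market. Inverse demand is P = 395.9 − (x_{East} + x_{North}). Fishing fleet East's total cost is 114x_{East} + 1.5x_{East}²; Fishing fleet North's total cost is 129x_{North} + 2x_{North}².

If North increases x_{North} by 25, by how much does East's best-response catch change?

-5

Fishing fleet East's profit: π = x_{East}(395.9 − (x_{East} + x_{North})) − 114x_{East} − 1.5x_{East}².
∂π/∂x_{East} = 281.9 − 5x_{East} − x_{North} = 0, so x_{East} = 56.38 − 0.2x_{North}.
The reaction-function slope is −0.2, so a 25-unit rise in x_{North} moves x_{East} by −0.2 × 25 = −5. East's best response falls — the actions are strategic substitutes.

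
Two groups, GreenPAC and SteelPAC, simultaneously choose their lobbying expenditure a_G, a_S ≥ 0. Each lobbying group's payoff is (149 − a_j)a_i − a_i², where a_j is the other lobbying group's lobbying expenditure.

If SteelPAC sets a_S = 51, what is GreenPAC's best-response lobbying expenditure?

GreenPAC's payoff is (149 − a_S)a_G − a_G².
∂π/∂a_G = 149 − a_S − 2a_G = 0, so a_G = 74.5 − 0.5a_S.
At a_S = 51: a_G = 74.5 − 0.5·51 = 49.

49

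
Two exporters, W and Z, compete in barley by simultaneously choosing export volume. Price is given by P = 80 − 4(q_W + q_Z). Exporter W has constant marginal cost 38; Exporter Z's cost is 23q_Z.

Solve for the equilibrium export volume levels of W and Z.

2.25, 6

Exporter W's profit: π = q_W(80 − 4(q_W + q_Z)) − 38q_W.
∂π/∂q_W = 42 − 8q_W − 4q_Z = 0, so q_W = 5.25 − 0.5q_Z.
By the same steps for Z: q_Z = 7.125 − 0.5q_W.
Solving the two reaction functions simultaneously: (1 − (−0.5)(−0.5))q_W = 5.25 − 0.5·7.125, so 0.75q_W = 1.6875 and q_W = 2.25.
Then q_Z = 7.125 − 0.5·2.25 = 6.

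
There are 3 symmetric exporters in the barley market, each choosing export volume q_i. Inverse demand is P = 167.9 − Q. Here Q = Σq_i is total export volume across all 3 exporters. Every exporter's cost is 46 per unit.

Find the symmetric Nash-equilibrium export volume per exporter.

30.475

A representative exporter's profit is π_i = q_i(167.9 − Q) − 46q_i, with Q = q_i + Σ_{j≠i} q_j.
First-order condition: 121.9 − 2q_i − Σ_{j≠i} q_j = 0.
With identical exporters, set every q_j = q: then 121.9 − 2q − 2q = 0, i.e. q = 121.9/4 = 30.475.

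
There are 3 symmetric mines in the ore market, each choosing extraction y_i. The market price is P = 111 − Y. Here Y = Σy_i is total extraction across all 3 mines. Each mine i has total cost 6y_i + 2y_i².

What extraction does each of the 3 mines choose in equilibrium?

A representative mine's profit is π_i = y_i(111 − Y) − 6y_i − 2y_i², with Y = y_i + Σ_{j≠i} y_j.
First-order condition: 105 − 6y_i − Σ_{j≠i} y_j = 0.
With identical mines, set every y_j = y: then 105 − 6y − 2y = 0, i.e. y = 105/8 = 13.125.

13.125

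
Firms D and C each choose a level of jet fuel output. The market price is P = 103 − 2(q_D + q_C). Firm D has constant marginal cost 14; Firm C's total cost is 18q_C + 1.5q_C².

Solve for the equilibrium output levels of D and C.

Firm D's profit: π = q_D(103 − 2(q_D + q_C)) − 14q_D.
∂π/∂q_D = 89 − 4q_D − 2q_C = 0, so q_D = 22.25 − 0.5q_C.
For C: ∂π/∂q_C = 85 − 7q_C − 2q_D = 0 ⇒ q_C = 85/7 − (2/7)q_D.
Solving the two reaction functions simultaneously: (1 − (−0.5)(−2/7))q_D = 22.25 − 0.5·(85/7), so (6/7)q_D = 453/28 and q_D = 18.875.
Then q_C = 85/7 − (2/7)·18.875 = 6.75.

18.875, 6.75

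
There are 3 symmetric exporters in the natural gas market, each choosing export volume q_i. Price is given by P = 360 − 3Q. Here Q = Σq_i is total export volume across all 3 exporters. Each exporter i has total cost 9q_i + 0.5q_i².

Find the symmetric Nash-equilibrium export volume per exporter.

27

A representative exporter's profit is π_i = q_i(360 − 3Q) − 9q_i − 0.5q_i², with Q = q_i + Σ_{j≠i} q_j.
First-order condition: 351 − 7q_i − 3Σ_{j≠i} q_j = 0.
With identical exporters, set every q_j = q: then 351 − 7q − 6q = 0, i.e. q = 351/13 = 27.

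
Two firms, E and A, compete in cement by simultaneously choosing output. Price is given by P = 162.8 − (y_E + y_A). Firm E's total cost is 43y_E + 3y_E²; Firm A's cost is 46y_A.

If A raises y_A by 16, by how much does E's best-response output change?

-2

Firm E's profit: π = y_E(162.8 − (y_E + y_A)) − 43y_E − 3y_E².
∂π/∂y_E = 119.8 − 8y_E − y_A = 0, so y_E = 14.975 − 0.125y_A.
The reaction-function slope is −0.125, so a 16-unit rise in y_A moves y_E by −0.125 × 16 = −2. E's best response falls — the actions are strategic substitutes.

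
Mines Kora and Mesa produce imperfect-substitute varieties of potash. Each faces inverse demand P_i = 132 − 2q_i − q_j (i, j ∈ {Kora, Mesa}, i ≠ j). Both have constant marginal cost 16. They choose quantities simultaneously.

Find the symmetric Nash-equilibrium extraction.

Mine Kora's profit: π = q_{Kora}(132 − 2q_{Kora} − q_{Mesa}) − 16q_{Kora}.
∂π/∂q_{Kora} = 116 − 4q_{Kora} − q_{Mesa} = 0 ⇒ q_{Kora} = 29 − 0.25q_{Mesa}.
Setting q_{Kora} = q_{Mesa} in the reaction function: q_{Kora} = 29 − 0.25q_{Kora}, so q_{Kora} = 29 / 1.25 = 23.2.

23.2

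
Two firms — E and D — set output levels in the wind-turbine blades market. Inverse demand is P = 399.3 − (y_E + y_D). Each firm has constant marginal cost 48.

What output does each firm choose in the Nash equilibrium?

Firm E's profit: π = y_E(399.3 − (y_E + y_D)) − 48y_E.
∂π/∂y_E = 351.3 − 2y_E − y_D = 0, so y_E = 175.65 − 0.5y_D.
Setting y_E = y_D in the reaction function: y_E = 175.65 − 0.5y_E, so y_E = 175.65 / 1.5 = 117.1.

117.1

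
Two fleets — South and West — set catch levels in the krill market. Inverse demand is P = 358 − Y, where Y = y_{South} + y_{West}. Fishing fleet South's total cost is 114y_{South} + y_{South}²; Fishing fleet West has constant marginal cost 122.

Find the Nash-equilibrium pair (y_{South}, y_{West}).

36, 100

Fishing fleet South's profit: π = y_{South}(358 − (y_{South} + y_{West})) − 114y_{South} − y_{South}².
∂π/∂y_{South} = 244 − 4y_{South} − y_{West} = 0, so y_{South} = 61 − 0.25y_{West}.
For West: ∂π/∂y_{West} = 236 − 2y_{West} − y_{South} = 0 ⇒ y_{West} = 118 − 0.5y_{South}.
Plugging y_{West} into South's best response: y_{South} = 61 − 0.25(118 − 0.5y_{South}) ⇒ 0.875y_{South} = 31.5, so y_{South} = 36.
Then y_{West} = 118 − 0.5·36 = 100.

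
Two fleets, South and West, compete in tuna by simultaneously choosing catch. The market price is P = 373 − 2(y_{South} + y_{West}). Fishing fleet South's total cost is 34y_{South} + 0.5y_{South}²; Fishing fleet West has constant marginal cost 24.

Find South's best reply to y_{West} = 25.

Fishing fleet South's profit: π = y_{South}(373 − 2(y_{South} + y_{West})) − 34y_{South} − 0.5y_{South}².
∂π/∂y_{South} = 339 − 5y_{South} − 2y_{West} = 0, so y_{South} = 67.8 − 0.4y_{West}.
At y_{West} = 25: y_{South} = 67.8 − 0.4·25 = 57.8.

57.8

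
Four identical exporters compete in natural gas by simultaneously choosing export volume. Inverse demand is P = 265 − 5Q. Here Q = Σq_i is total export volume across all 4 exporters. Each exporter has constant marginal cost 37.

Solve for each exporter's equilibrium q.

9.12

A representative exporter's profit is π_i = q_i(265 − 5Q) − 37q_i, with Q = q_i + Σ_{j≠i} q_j.
First-order condition: 228 − 10q_i − 5Σ_{j≠i} q_j = 0.
With identical exporters, set every q_j = q: then 228 − 10q − 15q = 0, i.e. q = 228/25 = 9.12.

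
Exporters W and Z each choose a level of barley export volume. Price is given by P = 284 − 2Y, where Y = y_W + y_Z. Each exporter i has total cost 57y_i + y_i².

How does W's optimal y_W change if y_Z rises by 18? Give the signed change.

-6

Exporter W's profit: π = y_W(284 − 2(y_W + y_Z)) − 57y_W − y_W².
∂π/∂y_W = 227 − 6y_W − 2y_Z = 0, so y_W = 227/6 − (1/3)y_Z.
The reaction-function slope is −1/3, so an 18-unit rise in y_Z moves y_W by −1/3 × 18 = −6. W's best response falls — the actions are strategic substitutes.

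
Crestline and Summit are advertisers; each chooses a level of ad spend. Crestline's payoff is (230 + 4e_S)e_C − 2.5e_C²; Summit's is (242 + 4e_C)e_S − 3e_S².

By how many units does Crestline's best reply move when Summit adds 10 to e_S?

Expanding Crestline's payoff: 230e_C + 4e_Se_C − 2.5e_C².
∂π/∂e_C = 230 + 4e_S − 5e_C = 0, so e_C = 46 + 0.8e_S.
The reaction-function slope is 0.8, so a 10-unit rise in e_S moves e_C by 0.8 × 10 = 8. Crestline's best response rises — the actions are strategic complements.

8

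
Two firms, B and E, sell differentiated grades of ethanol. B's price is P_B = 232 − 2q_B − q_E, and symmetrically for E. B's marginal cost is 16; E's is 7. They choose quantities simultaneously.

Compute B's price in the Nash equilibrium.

101.2

Firm B's profit: π = q_B(232 − 2q_B − q_E) − 16q_B.
∂π/∂q_B = 216 − 4q_B − q_E = 0 ⇒ q_B = 54 − 0.25q_E.
Similarly q_E = 56.25 − 0.25q_B.
Solving the two reaction functions simultaneously: (1 − (−0.25)(−0.25))q_B = 54 − 0.25·56.25, so 0.9375q_B = 39.9375 and q_B = 42.6.
Then q_E = 56.25 − 0.25·42.6 = 45.6.
P_B = 232 − 2·42.6 − 45.6 = 101.2.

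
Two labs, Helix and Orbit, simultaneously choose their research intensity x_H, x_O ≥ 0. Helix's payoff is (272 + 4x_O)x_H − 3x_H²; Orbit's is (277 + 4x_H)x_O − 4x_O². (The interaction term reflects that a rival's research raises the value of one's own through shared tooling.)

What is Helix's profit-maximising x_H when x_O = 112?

Expanding Helix's payoff: 272x_H + 4x_Ox_H − 3x_H².
∂π/∂x_H = 272 + 4x_O − 6x_H = 0, so x_H = 136/3 + (2/3)x_O.
At x_O = 112: x_H = 136/3 + (2/3)·112 = 120.

120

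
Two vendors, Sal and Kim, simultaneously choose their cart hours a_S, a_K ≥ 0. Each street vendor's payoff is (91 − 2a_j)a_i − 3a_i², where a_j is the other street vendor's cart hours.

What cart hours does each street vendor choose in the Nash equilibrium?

11.375

Sal's payoff is (91 − 2a_K)a_S − 3a_S².
∂π/∂a_S = 91 − 2a_K − 6a_S = 0, so a_S = 91/6 − (1/3)a_K.
The game is symmetric, so in equilibrium a_K = a_S: the reaction function gives (4/3)a_S = 91/6, hence a_S = 11.375.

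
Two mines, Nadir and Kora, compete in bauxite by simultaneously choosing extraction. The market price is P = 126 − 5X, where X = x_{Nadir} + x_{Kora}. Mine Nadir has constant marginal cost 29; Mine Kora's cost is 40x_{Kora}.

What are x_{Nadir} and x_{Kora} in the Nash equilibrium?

7.2, 5

Mine Nadir's profit: π = x_{Nadir}(126 − 5(x_{Nadir} + x_{Kora})) − 29x_{Nadir}.
∂π/∂x_{Nadir} = 97 − 10x_{Nadir} − 5x_{Kora} = 0, so x_{Nadir} = 9.7 − 0.5x_{Kora}.
By the same steps for Kora: x_{Kora} = 8.6 − 0.5x_{Nadir}.
Solving the two reaction functions simultaneously: (1 − (−0.5)(−0.5))x_{Nadir} = 9.7 − 0.5·8.6, so 0.75x_{Nadir} = 5.4 and x_{Nadir} = 7.2.
Then x_{Kora} = 8.6 − 0.5·7.2 = 5.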